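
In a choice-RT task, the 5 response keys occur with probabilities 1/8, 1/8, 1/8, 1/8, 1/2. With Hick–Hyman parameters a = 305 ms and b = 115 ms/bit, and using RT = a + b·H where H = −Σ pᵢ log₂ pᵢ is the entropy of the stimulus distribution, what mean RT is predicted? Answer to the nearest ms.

535 ms

Each term −pᵢ log₂ pᵢ: 0.125·3 + 0.125·3 + 0.125·3 + 0.125·3 + 0.5·1; summed, H = 2.000 bits.
Mean RT = a + bH = 305 + 115·2.000 = 535.00 ms.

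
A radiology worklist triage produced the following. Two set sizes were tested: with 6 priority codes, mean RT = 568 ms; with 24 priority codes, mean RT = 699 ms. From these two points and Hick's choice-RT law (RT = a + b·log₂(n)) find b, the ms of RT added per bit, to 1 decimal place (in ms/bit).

The slope on a log₂ axis is (699 − 568) / (4.5850 − 2.5850) = 65.500 ms/bit.

65.5 ms/bit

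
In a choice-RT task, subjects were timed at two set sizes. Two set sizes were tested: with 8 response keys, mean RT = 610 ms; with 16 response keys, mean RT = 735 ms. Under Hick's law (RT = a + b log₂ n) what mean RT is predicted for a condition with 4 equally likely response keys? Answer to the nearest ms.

485 ms

With log₂ n on the abscissa the relation is linear; from the two conditions:
  b = (735 − 610) / (log₂ 16 − log₂ 8) = 125 / (4 − 3) = 125 ms/bit
  a = 610 − 125 × 3 = 235 ms
Then RT(4) = 235 + 125 × log₂ 4 = 235 + 125 × 2 ≈ 485.000 ms.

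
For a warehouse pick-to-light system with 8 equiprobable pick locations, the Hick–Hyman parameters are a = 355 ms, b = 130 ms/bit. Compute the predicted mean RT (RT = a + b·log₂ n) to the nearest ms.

log₂(8) = 3 bits, so RT = 355 + 130 × 3 ≈ 745.000 ms.

745 ms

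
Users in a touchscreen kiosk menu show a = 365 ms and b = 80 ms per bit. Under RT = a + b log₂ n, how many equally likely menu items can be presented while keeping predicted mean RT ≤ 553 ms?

80·log₂ n ≤ 553 − 365 = 188, giving log₂ n ≤ 2.3500 and n ≤ 5.098. The largest whole number is 5.

5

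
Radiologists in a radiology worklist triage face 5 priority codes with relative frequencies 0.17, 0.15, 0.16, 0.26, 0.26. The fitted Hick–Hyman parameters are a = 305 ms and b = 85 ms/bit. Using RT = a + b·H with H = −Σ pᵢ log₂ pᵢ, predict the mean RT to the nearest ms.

H = 0.17·log₂(1/0.17) + 0.15·log₂(1/0.15) + 0.16·log₂(1/0.16) + 0.26·log₂(1/0.26) + 0.26·log₂(1/0.26) = 2.2787 bits.
RT = 305 + 85 × 2.2787 = 498.69 ms.

499 ms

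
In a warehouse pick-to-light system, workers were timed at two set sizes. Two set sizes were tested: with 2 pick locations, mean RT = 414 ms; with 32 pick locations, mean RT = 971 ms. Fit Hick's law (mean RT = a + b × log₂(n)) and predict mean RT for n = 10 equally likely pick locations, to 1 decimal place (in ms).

737.3 ms

RT is linear in log₂ n, so two points fix the line:
  b = (971 − 414) / (log₂ 32 − log₂ 2) = 557 / (5 − 1) = 139.250 ms/bit
  a = 414 − 139.250 × 1 = 274.750 ms
Then RT(10) = 274.750 + 139.250 × log₂ 10 = 274.750 + 139.250 × 3.3219 ≈ 737.328 ms.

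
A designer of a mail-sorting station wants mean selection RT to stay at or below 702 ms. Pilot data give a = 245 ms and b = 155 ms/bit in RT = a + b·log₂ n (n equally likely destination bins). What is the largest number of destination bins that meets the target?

Set 245 + 155·log₂ n ≤ 702 → log₂ n ≤ (702 − 245)/155 = 2.9484.
So n ≤ 2^2.9484 = 7.719; the largest integer n is 7.

7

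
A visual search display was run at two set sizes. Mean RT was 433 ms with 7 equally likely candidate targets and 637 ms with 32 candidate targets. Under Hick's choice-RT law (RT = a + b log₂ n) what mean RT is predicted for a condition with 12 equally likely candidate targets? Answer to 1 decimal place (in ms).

Fit slope and intercept:
  b = (637 − 433) / (log₂ 32 − log₂ 7) = 204 / (5 − 2.8074) = 93.038 ms/bit
  a = 433 − 93.038 × 2.8074 = 171.808 ms
Then RT(12) = 171.808 + 93.038 × log₂ 12 = 171.808 + 93.038 × 3.5850 ≈ 505.347 ms.

505.3 ms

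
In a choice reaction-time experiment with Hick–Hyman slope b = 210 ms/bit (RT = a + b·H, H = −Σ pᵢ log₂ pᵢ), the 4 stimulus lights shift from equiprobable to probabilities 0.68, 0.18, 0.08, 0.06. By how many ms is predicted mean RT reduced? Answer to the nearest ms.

The RT saving is b·ΔH. Equiprobable H₀ = log₂(4) = 2.0000 bits; with the given probabilities H = 1.3587 bits.
b·(H₀ − H) = 210 × (2.0000 − 1.3587) = 134.67 ms.

135 ms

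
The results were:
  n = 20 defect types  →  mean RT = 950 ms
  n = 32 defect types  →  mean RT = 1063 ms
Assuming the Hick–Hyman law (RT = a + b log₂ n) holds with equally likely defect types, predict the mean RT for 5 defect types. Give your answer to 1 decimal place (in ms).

616.7 ms

RT is linear in log₂ n, so two points fix the line:
  b = (1063 − 950) / (log₂ 32 − log₂ 20) = 113 / (5 − 4.3219) = 166.649 ms/bit
  a = 950 − 166.649 × 4.3219 = 229.755 ms
Then RT(5) = 229.755 + 166.649 × log₂ 5 = 229.755 + 166.649 × 2.3219 ≈ 616.702 ms.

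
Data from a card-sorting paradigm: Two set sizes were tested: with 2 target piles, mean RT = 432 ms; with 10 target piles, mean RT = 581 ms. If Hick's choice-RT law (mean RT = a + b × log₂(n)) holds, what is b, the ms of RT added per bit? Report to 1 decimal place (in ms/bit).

64.2 ms/bit

b = (RT₂ − RT₁)/(log₂ n₂ − log₂ n₁) = (581 − 432)/(3.3219 − 1) = 64.171 ms/bit.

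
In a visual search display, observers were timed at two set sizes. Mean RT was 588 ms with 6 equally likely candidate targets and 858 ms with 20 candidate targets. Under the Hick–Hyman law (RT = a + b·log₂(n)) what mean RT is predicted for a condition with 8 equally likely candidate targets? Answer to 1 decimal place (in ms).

With log₂ n on the abscissa the relation is linear; from the two conditions:
  b = (858 − 588) / (log₂ 20 − log₂ 6) = 270 / (4.3219 − 2.5850) = 155.443 ms/bit
  a = 588 − 155.443 × 2.5850 = 186.184 ms
Then RT(8) = 186.184 + 155.443 × log₂ 8 = 186.184 + 155.443 × 3 ≈ 652.515 ms.

652.5 ms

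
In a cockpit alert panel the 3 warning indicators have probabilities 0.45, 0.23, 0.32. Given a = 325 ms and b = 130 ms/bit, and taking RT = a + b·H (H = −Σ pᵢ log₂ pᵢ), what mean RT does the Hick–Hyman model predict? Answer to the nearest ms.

524 ms

H = 0.45·log₂(1/0.45) + 0.23·log₂(1/0.23) + 0.32·log₂(1/0.32) = 1.5321 bits.
RT = 325 + 130 × 1.5321 = 524.17 ms.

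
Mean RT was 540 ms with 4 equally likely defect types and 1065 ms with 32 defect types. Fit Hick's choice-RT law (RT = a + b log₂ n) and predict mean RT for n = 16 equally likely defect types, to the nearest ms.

Fit slope and intercept:
  b = (1065 − 540) / (log₂ 32 − log₂ 4) = 525 / (5 − 2) = 175 ms/bit
  a = 540 − 175 × 2 = 190 ms
Then RT(16) = 190 + 175 × log₂ 16 = 190 + 175 × 4 ≈ 890.000 ms.

890 ms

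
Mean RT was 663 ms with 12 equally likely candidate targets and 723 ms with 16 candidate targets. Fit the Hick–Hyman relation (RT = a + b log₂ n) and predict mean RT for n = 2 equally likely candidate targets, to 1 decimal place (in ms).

289.3 ms

Fit slope and intercept:
  b = (723 − 663) / (log₂ 16 − log₂ 12) = 60 / (4 − 3.5850) = 144.565 ms/bit
  a = 663 − 144.565 × 3.5850 = 144.739 ms
Then RT(2) = 144.739 + 144.565 × log₂ 2 = 144.739 + 144.565 × 1 ≈ 289.304 ms.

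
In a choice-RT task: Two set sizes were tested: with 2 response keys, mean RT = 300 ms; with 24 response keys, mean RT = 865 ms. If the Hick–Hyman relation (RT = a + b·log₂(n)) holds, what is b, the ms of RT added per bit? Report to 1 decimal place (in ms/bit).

The slope on a log₂ axis is (865 − 300) / (4.5850 − 1) = 157.603 ms/bit.

157.6 ms/bit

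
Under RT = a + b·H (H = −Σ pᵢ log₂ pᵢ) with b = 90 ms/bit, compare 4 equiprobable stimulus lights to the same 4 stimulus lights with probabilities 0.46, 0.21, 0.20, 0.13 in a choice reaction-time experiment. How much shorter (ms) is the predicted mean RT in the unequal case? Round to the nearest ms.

15 ms

Equiprobable entropy H₀ = log₂ 4 = 2.0000 bits.
Skewed entropy H = −Σ pᵢ log₂ pᵢ = 1.8352 bits.
ΔRT = b·(H₀ − H) = 90 × 0.1648 = 14.83 ms.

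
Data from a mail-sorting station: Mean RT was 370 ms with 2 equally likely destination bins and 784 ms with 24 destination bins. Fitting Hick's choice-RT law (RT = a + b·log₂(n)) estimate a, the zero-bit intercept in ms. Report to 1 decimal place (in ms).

b = (RT₂ − RT₁)/(log₂ n₂ − log₂ n₁) = (784 − 370)/(4.5850 − 1) = 115.482 ms/bit.
a = RT₁ − b·log₂ n₁ = 370 − 115.482 × 1 = 254.518 ms.

254.5 ms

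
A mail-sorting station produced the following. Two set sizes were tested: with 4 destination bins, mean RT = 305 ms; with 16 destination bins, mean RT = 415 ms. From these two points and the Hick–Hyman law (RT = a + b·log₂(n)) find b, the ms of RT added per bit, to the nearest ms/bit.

55 ms/bit

The slope on a log₂ axis is (415 − 305) / (4 − 2) = 55 ms/bit.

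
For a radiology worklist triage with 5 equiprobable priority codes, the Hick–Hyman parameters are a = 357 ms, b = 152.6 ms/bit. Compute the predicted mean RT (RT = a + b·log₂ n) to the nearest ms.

711 ms

log₂(5) = 2.3219 bits, so RT = 357 + 152.6 × 2.3219 ≈ 711.326 ms.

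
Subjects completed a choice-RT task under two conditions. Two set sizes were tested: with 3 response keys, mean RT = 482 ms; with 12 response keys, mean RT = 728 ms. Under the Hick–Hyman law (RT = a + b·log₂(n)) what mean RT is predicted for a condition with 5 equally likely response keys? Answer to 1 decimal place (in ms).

With log₂ n on the abscissa the relation is linear; from the two conditions:
  b = (728 − 482) / (log₂ 12 − log₂ 3) = 246 / (3.5850 − 1.5850) = 123.000 ms/bit
  a = 482 − 123.000 × 1.5850 = 287.050 ms
Then RT(5) = 287.050 + 123.000 × log₂ 5 = 287.050 + 123.000 × 2.3219 ≈ 572.647 ms.

572.6 ms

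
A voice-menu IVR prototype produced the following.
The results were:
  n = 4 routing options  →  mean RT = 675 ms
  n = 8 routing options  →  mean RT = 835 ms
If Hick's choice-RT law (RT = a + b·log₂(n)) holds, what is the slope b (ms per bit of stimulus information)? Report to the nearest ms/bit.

160 ms/bit

b = (RT₂ − RT₁)/(log₂ n₂ − log₂ n₁) = (835 − 675)/(3 − 2) = 160 ms/bit.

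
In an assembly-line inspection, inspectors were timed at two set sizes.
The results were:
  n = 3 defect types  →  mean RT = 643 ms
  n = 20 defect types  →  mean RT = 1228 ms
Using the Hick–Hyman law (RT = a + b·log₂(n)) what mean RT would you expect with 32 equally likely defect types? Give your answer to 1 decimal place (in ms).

With log₂ n on the abscissa the relation is linear; from the two conditions:
  b = (1228 − 643) / (log₂ 20 − log₂ 3) = 585 / (4.3219 − 1.5850) = 213.740 ms/bit
  a = 643 − 213.740 × 1.5850 = 304.230 ms
Then RT(32) = 304.230 + 213.740 × log₂ 32 = 304.230 + 213.740 × 5 ≈ 1372.931 ms.

1372.9 ms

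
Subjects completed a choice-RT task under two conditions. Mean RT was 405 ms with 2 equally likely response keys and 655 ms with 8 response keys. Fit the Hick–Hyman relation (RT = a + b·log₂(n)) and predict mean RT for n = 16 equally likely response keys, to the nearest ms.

780 ms

With log₂ n on the abscissa the relation is linear; from the two conditions:
  b = (655 − 405) / (log₂ 8 − log₂ 2) = 250 / (3 − 1) = 125 ms/bit
  a = 405 − 125 × 1 = 280 ms
Then RT(16) = 280 + 125 × log₂ 16 = 280 + 125 × 4 ≈ 780.000 ms.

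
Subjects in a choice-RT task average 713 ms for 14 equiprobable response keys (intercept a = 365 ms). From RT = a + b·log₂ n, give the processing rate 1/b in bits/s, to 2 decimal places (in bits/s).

10.94 bits/s

b = (713 − 365)/log₂ 14 = 348/3.8074 = 91.402 ms per bit = 0.09140 s/bit; the reciprocal is 10.941 bits/s.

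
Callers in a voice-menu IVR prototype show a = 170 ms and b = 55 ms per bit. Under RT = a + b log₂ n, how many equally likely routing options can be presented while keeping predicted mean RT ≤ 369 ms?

Set 170 + 55·log₂ n ≤ 369 → log₂ n ≤ (369 − 170)/55 = 3.6182.
So n ≤ 2^3.6182 = 12.280; the largest integer n is 12.

12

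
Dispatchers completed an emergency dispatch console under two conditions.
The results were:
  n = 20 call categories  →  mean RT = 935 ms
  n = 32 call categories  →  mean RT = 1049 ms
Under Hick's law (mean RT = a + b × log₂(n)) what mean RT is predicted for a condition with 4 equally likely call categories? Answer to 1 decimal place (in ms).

With log₂ n on the abscissa the relation is linear; from the two conditions:
  b = (1049 − 935) / (log₂ 32 − log₂ 20) = 114 / (5 − 4.3219) = 168.124 ms/bit
  a = 935 − 168.124 × 4.3219 = 208.381 ms
Then RT(4) = 208.381 + 168.124 × log₂ 4 = 208.381 + 168.124 × 2 ≈ 544.629 ms.

544.6 ms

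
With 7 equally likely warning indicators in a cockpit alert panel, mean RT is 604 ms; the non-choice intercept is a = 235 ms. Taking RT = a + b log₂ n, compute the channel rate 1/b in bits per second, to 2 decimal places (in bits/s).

7.61 bits/s

b = (604 − 235)/log₂ 7 = 369/2.8074 = 131.440 ms per bit = 0.13144 s/bit; the reciprocal is 7.608 bits/s.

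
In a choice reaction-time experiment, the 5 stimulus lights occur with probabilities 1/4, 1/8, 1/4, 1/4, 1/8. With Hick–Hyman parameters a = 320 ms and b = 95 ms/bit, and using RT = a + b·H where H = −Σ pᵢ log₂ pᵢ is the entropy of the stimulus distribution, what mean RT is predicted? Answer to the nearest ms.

534 ms

H = −Σ pᵢ log₂ pᵢ = 0.25·2 + 0.125·3 + 0.25·2 + 0.25·2 + 0.125·3 = 2.250 bits.
RT = 320 + 95 × 2.250 = 533.75 ms.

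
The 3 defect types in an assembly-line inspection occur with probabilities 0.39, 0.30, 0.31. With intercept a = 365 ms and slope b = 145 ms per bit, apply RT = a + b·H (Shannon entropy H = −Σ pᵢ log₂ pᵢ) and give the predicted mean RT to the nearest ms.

H = 0.39·log₂(1/0.39) + 0.30·log₂(1/0.30) + 0.31·log₂(1/0.31) = 1.5747 bits.
RT = 365 + 145 × 1.5747 = 593.33 ms.

593 ms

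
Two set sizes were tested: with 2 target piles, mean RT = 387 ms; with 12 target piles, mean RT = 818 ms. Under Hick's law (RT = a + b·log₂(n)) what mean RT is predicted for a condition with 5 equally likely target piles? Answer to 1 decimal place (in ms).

With log₂ n on the abscissa the relation is linear; from the two conditions:
  b = (818 − 387) / (log₂ 12 − log₂ 2) = 431 / (3.5850 − 1) = 166.734 ms/bit
  a = 387 − 166.734 × 1 = 220.266 ms
Then RT(5) = 220.266 + 166.734 × log₂ 5 = 220.266 + 166.734 × 2.3219 ≈ 607.410 ms.

607.4 ms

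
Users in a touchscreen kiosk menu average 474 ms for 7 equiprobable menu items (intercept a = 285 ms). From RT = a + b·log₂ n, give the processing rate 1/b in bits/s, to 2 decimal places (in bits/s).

14.85 bits/s

b = (474 − 285)/log₂ 7 = 189/2.8074 = 67.323 ms per bit = 0.06732 s/bit; the reciprocal is 14.854 bits/s.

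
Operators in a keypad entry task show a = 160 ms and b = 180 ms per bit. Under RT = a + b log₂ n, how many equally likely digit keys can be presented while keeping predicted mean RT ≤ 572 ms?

Information budget: (572 − 160)/180 = 2.2889 bits, so n ≤ 2^2.2889 = 4.887 → at most 4.

4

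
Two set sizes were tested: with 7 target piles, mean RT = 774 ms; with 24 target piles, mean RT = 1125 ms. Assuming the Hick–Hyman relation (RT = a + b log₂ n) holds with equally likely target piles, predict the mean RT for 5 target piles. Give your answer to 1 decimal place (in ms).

With log₂ n on the abscissa the relation is linear; from the two conditions:
  b = (1125 − 774) / (log₂ 24 − log₂ 7) = 351 / (4.5850 − 2.8074) = 197.456 ms/bit
  a = 774 − 197.456 × 2.8074 = 219.670 ms
Then RT(5) = 219.670 + 197.456 × log₂ 5 = 219.670 + 197.456 × 2.3219 ≈ 678.149 ms.

678.1 ms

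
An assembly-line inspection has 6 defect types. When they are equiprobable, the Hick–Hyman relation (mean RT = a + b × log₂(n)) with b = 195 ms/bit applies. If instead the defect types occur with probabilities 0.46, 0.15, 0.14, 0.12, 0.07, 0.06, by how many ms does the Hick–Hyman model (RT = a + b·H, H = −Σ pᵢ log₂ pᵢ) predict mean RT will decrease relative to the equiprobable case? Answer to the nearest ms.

75 ms

The RT saving is b·ΔH. Equiprobable H₀ = log₂(6) = 2.5850 bits; with the given probabilities H = 2.2021 bits.
b·(H₀ − H) = 195 × (2.5850 − 2.2021) = 74.65 ms.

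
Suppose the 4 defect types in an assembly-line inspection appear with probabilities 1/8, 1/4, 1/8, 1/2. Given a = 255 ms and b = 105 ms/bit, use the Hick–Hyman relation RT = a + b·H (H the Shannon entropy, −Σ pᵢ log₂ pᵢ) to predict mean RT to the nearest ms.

439 ms

H = −Σ pᵢ log₂ pᵢ = 0.125·3 + 0.25·2 + 0.125·3 + 0.5·1 = 1.750 bits.
RT = 255 + 105 × 1.750 = 438.75 ms.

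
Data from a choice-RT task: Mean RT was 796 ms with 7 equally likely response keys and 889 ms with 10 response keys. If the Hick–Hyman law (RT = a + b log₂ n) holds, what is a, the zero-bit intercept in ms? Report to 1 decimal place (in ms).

b = (RT₂ − RT₁)/(log₂ n₂ − log₂ n₁) = (889 − 796)/(3.3219 − 2.8074) = 180.732 ms/bit.
a = RT₁ − b·log₂ n₁ = 796 − 180.732 × 2.8074 = 288.620 ms.

288.6 ms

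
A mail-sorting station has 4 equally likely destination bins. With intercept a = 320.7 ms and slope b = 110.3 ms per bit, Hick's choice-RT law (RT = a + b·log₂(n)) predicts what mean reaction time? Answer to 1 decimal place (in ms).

log₂(4) = 2 bits, so RT = 320.7 + 110.3 × 2 ≈ 541.300 ms.

541.3 ms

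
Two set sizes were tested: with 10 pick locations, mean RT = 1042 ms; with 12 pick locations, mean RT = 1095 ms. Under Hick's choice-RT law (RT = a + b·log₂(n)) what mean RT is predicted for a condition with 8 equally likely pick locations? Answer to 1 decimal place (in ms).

977.1 ms

With log₂ n on the abscissa the relation is linear; from the two conditions:
  b = (1095 − 1042) / (log₂ 12 − log₂ 10) = 53 / (3.5850 − 3.3219) = 201.495 ms/bit
  a = 1042 − 201.495 × 3.3219 = 372.650 ms
Then RT(8) = 372.650 + 201.495 × log₂ 8 = 372.650 + 201.495 × 3 ≈ 977.133 ms.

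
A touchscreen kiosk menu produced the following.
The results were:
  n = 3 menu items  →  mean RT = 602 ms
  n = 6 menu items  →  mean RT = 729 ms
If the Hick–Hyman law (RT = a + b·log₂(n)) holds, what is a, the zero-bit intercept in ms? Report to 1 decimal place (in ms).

Slope: b = (729 − 602) / (log₂ 6 − log₂ 3) = 127/1.0000 = 127.000 ms/bit.
Intercept: a = 602 − 127.000·log₂(3) = 400.710 ms.

400.7 ms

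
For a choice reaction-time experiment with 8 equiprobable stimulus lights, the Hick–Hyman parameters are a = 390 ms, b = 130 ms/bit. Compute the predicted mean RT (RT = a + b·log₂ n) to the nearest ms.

log₂(8) = 3 bits, so RT = 390 + 130 × 3 ≈ 780.000 ms.

780 ms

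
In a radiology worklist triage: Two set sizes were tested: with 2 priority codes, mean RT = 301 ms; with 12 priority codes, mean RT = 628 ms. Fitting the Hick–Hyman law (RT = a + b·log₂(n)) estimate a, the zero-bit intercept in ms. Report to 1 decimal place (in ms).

174.5 ms

Slope: b = (628 − 301) / (log₂ 12 − log₂ 2) = 327/2.5850 = 126.501 ms/bit.
a = RT₁ − b·log₂ n₁ = 301 − 126.501 × 1 = 174.499 ms.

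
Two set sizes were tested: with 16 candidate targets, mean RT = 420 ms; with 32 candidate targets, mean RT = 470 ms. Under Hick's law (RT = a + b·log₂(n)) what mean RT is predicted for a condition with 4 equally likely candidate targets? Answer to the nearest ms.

320 ms

Fit slope and intercept:
  b = (470 − 420) / (log₂ 32 − log₂ 16) = 50 / (5 − 4) = 50 ms/bit
  a = 420 − 50 × 4 = 220 ms
Then RT(4) = 220 + 50 × log₂ 4 = 220 + 50 × 2 ≈ 320.000 ms.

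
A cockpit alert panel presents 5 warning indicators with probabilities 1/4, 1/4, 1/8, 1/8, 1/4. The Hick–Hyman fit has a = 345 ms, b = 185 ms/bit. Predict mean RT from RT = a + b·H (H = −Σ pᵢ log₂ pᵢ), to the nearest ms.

H = −Σ pᵢ log₂ pᵢ = 0.25·2 + 0.25·2 + 0.125·3 + 0.125·3 + 0.25·2 = 2.250 bits.
RT = 345 + 185 × 2.250 = 761.25 ms.

761 ms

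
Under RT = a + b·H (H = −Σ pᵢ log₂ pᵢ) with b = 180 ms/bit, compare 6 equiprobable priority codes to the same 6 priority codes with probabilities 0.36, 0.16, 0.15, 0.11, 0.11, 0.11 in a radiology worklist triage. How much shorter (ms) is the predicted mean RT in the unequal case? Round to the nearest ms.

31 ms

Equiprobable entropy H₀ = log₂ 6 = 2.5850 bits.
Skewed entropy H = −Σ pᵢ log₂ pᵢ = 2.4150 bits.
ΔRT = b·(H₀ − H) = 180 × 0.1699 = 30.59 ms.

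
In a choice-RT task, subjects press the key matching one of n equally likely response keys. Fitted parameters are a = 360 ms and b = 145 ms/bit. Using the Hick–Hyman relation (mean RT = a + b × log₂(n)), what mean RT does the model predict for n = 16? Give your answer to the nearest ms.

log₂(16) = 4 bits, so RT = 360 + 145 × 4 ≈ 940.000 ms.

940 ms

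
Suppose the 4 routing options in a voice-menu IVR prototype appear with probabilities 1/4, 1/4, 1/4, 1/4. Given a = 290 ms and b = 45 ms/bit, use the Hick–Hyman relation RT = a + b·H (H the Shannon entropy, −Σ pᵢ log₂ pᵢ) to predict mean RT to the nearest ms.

380 ms

Each term −pᵢ log₂ pᵢ: 0.25·2 + 0.25·2 + 0.25·2 + 0.25·2; summed, H = 2.000 bits.
Mean RT = a + bH = 290 + 45·2.000 = 380.00 ms.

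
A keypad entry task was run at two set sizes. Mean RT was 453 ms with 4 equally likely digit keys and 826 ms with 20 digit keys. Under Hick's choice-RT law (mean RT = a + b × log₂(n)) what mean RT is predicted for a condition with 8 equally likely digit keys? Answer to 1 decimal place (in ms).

613.6 ms

With log₂ n on the abscissa the relation is linear; from the two conditions:
  b = (826 − 453) / (log₂ 20 − log₂ 4) = 373 / (4.3219 − 2) = 160.642 ms/bit
  a = 453 − 160.642 × 2 = 131.715 ms
Then RT(8) = 131.715 + 160.642 × log₂ 8 = 131.715 + 160.642 × 3 ≈ 613.642 ms.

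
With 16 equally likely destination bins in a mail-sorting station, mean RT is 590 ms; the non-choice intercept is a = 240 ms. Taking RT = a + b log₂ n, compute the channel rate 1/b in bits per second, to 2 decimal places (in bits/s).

Choice component = 590 − 240 = 350 ms over log₂(16) = 4 bits.
b = 350 / 4 = 87.500 ms/bit, so 1/b = 11.429 bits/s.

11.43 bits/s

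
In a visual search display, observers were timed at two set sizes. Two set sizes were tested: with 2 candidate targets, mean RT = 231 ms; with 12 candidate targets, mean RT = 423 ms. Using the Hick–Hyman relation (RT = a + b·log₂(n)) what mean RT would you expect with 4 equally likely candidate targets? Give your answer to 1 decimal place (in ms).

305.3 ms

RT is linear in log₂ n, so two points fix the line:
  b = (423 − 231) / (log₂ 12 − log₂ 2) = 192 / (3.5850 − 1) = 74.276 ms/bit
  a = 231 − 74.276 × 1 = 156.724 ms
Then RT(4) = 156.724 + 74.276 × log₂ 4 = 156.724 + 74.276 × 2 ≈ 305.276 ms.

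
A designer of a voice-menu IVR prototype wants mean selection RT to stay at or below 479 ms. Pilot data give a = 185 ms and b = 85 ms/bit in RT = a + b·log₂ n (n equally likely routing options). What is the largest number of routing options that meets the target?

10

Set 185 + 85·log₂ n ≤ 479 → log₂ n ≤ (479 − 185)/85 = 3.4588.
So n ≤ 2^3.4588 = 10.995; the largest integer n is 10.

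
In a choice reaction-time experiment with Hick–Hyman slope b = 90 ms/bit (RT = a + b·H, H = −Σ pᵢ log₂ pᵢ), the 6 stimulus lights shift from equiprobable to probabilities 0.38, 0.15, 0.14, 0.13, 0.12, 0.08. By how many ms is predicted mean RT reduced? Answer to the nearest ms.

19 ms

The RT saving is b·ΔH. Equiprobable H₀ = log₂(6) = 2.5850 bits; with the given probabilities H = 2.3793 bits.
b·(H₀ − H) = 90 × (2.5850 − 2.3793) = 18.51 ms.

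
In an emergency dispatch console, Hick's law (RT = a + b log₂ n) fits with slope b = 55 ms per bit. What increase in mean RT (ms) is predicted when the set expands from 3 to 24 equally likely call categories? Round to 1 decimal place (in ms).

Only the slope matters, since a is common to both: ΔRT = b·log₂(n₂/n₁).
log₂(24) − log₂(3) = log₂(24/3) = log₂(8) = 3.
ΔRT = 55 × 3.0000 = 165.000 ms.

165.0 ms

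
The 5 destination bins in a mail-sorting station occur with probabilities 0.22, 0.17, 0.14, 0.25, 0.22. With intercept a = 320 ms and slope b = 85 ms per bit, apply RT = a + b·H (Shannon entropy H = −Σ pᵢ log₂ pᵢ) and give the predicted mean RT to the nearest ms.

Entropy contributions −pᵢ log₂ pᵢ: 0.4806, 0.4346, 0.3971, 0.5000, 0.4806; sum H = 2.2928 bits.
RT = a + bH = 320 + 85·2.2928 = 514.89 ms.

515 ms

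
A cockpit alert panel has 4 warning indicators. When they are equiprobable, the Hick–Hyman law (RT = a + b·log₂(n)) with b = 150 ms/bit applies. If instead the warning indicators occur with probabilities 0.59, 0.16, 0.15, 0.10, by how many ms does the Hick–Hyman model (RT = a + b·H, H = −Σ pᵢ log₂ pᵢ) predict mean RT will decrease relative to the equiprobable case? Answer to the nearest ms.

58 ms

The RT saving is b·ΔH. Equiprobable H₀ = log₂(4) = 2.0000 bits; with the given probabilities H = 1.6149 bits.
b·(H₀ − H) = 150 × (2.0000 − 1.6149) = 57.77 ms.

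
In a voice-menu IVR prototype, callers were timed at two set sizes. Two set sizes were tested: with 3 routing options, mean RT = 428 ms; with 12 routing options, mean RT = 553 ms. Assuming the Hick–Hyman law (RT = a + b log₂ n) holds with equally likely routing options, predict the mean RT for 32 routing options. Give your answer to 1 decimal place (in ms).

With log₂ n on the abscissa the relation is linear; from the two conditions:
  b = (553 − 428) / (log₂ 12 − log₂ 3) = 125 / (3.5850 − 1.5850) = 62.500 ms/bit
  a = 428 − 62.500 × 1.5850 = 328.940 ms
Then RT(32) = 328.940 + 62.500 × log₂ 32 = 328.940 + 62.500 × 5 ≈ 641.440 ms.

641.4 ms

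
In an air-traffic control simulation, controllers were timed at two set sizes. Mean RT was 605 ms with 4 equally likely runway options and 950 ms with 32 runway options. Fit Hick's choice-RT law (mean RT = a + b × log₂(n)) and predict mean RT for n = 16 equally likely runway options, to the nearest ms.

835 ms

Fit slope and intercept:
  b = (950 − 605) / (log₂ 32 − log₂ 4) = 345 / (5 − 2) = 115 ms/bit
  a = 605 − 115 × 2 = 375 ms
Then RT(16) = 375 + 115 × log₂ 16 = 375 + 115 × 4 ≈ 835.000 ms.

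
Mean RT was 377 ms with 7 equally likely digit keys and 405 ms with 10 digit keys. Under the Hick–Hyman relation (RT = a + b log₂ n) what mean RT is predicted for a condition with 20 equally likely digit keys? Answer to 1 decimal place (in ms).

459.4 ms

Fit slope and intercept:
  b = (405 − 377) / (log₂ 10 − log₂ 7) = 28 / (3.3219 − 2.8074) = 54.414 ms/bit
  a = 377 − 54.414 × 2.8074 = 224.241 ms
Then RT(20) = 224.241 + 54.414 × log₂ 20 = 224.241 + 54.414 × 4.3219 ≈ 459.414 ms.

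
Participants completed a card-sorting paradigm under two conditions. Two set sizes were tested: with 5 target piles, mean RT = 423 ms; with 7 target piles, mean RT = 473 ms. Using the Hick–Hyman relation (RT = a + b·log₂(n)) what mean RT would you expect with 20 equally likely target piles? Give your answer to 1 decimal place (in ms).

Fit slope and intercept:
  b = (473 − 423) / (log₂ 7 − log₂ 5) = 50 / (2.8074 − 2.3219) = 103.002 ms/bit
  a = 423 − 103.002 × 2.3219 = 183.836 ms
Then RT(20) = 183.836 + 103.002 × log₂ 20 = 183.836 + 103.002 × 4.3219 ≈ 629.004 ms.

629.0 ms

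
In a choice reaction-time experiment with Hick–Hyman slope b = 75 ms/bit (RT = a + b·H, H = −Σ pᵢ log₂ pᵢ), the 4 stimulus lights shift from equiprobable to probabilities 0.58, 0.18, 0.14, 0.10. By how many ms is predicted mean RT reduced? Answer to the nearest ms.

28 ms

The RT saving is b·ΔH. Equiprobable H₀ = log₂(4) = 2.0000 bits; with the given probabilities H = 1.6304 bits.
b·(H₀ − H) = 75 × (2.0000 − 1.6304) = 27.72 ms.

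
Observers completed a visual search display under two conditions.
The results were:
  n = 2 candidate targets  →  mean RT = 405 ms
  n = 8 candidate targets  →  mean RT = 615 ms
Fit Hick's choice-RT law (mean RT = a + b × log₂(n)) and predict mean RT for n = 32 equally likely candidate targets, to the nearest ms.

825 ms

Solve the two-equation system in a and b:
  b = (615 − 405) / (log₂ 8 − log₂ 2) = 210 / (3 − 1) = 105 ms/bit
  a = 405 − 105 × 1 = 300 ms
Then RT(32) = 300 + 105 × log₂ 32 = 300 + 105 × 5 ≈ 825.000 ms.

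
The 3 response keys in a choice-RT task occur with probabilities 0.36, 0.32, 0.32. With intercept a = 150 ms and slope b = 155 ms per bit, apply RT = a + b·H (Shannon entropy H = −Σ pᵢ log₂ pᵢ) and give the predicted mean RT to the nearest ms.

Entropy contributions −pᵢ log₂ pᵢ: 0.5306, 0.5260, 0.5260; sum H = 1.5827 bits.
RT = a + bH = 150 + 155·1.5827 = 395.32 ms.

395 ms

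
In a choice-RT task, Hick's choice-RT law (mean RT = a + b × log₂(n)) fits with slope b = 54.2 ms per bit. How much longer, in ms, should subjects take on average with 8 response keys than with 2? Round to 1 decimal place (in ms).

Only the slope matters, since a is common to both: ΔRT = b·log₂(n₂/n₁).
log₂(8) − log₂(2) = log₂(8/2) = log₂(4) = 2.
ΔRT = 54.2 × 2.0000 = 108.400 ms.

108.4 ms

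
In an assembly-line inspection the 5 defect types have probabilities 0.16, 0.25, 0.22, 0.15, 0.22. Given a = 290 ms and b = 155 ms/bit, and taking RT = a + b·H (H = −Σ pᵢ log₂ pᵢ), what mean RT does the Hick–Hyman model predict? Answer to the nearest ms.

Entropy contributions −pᵢ log₂ pᵢ: 0.4230, 0.5000, 0.4806, 0.4105, 0.4806; sum H = 2.2947 bits.
RT = a + bH = 290 + 155·2.2947 = 645.68 ms.

646 ms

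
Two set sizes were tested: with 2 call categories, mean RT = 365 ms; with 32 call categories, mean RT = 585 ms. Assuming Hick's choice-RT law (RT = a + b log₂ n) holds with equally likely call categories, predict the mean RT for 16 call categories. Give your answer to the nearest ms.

RT is linear in log₂ n, so two points fix the line:
  b = (585 − 365) / (log₂ 32 − log₂ 2) = 220 / (5 − 1) = 55 ms/bit
  a = 365 − 55 × 1 = 310 ms
Then RT(16) = 310 + 55 × log₂ 16 = 310 + 55 × 4 ≈ 530.000 ms.

530 ms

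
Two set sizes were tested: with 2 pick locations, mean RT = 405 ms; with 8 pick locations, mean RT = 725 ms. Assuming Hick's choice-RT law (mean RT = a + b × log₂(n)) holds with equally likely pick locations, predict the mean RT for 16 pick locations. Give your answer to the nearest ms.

Solve the two-equation system in a and b:
  b = (725 − 405) / (log₂ 8 − log₂ 2) = 320 / (3 − 1) = 160 ms/bit
  a = 405 − 160 × 1 = 245 ms
Then RT(16) = 245 + 160 × log₂ 16 = 245 + 160 × 4 ≈ 885.000 ms.

885 ms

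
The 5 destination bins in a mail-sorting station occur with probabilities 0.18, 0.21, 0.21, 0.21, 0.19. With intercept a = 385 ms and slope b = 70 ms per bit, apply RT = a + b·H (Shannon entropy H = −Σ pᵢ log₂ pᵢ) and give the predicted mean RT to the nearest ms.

Entropy contributions −pᵢ log₂ pᵢ: 0.4453, 0.4728, 0.4728, 0.4728, 0.4552; sum H = 2.3190 bits.
RT = a + bH = 385 + 70·2.3190 = 547.33 ms.

547 ms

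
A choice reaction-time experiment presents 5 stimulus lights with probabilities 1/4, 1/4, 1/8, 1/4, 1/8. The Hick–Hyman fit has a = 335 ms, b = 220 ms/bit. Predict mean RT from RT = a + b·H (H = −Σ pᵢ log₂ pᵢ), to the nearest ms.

830 ms

Each term −pᵢ log₂ pᵢ: 0.25·2 + 0.25·2 + 0.125·3 + 0.25·2 + 0.125·3; summed, H = 2.250 bits.
Mean RT = a + bH = 335 + 220·2.250 = 830.00 ms.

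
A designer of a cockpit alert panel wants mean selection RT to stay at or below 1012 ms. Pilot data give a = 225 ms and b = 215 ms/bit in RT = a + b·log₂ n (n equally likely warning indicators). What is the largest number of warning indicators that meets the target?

Information budget: (1012 − 225)/215 = 3.6605 bits, so n ≤ 2^3.6605 = 12.645 → at most 12.

12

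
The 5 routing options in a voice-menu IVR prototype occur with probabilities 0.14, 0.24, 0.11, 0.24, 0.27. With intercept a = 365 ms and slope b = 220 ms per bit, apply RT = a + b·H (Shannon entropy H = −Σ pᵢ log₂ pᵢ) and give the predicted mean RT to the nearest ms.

859 ms

Entropy contributions −pᵢ log₂ pᵢ: 0.3971, 0.4941, 0.3503, 0.4941, 0.5100; sum H = 2.2457 bits.
RT = a + bH = 365 + 220·2.2457 = 859.05 ms.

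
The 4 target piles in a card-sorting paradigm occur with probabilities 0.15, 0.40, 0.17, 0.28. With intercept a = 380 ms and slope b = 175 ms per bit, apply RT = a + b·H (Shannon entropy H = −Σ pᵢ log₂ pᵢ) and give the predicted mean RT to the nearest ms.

Entropy contributions −pᵢ log₂ pᵢ: 0.4105, 0.5288, 0.4346, 0.5142; sum H = 1.8881 bits.
RT = a + bH = 380 + 175·1.8881 = 710.42 ms.

710 ms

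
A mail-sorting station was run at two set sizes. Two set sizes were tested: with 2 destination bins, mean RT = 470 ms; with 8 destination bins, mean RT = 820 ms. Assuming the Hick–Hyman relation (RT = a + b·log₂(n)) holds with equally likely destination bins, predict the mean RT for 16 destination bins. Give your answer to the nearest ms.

995 ms

Solve the two-equation system in a and b:
  b = (820 − 470) / (log₂ 8 − log₂ 2) = 350 / (3 − 1) = 175 ms/bit
  a = 470 − 175 × 1 = 295 ms
Then RT(16) = 295 + 175 × log₂ 16 = 295 + 175 × 4 ≈ 995.000 ms.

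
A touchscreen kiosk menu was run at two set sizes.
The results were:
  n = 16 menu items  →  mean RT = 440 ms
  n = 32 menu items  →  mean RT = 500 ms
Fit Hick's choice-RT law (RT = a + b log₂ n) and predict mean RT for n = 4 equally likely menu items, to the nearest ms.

Fit slope and intercept:
  b = (500 − 440) / (log₂ 32 − log₂ 16) = 60 / (5 − 4) = 60 ms/bit
  a = 440 − 60 × 4 = 200 ms
Then RT(4) = 200 + 60 × log₂ 4 = 200 + 60 × 2 ≈ 320.000 ms.

320 ms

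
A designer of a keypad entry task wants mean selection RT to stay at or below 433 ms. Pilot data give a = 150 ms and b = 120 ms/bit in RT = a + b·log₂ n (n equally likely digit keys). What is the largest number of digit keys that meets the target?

120·log₂ n ≤ 433 − 150 = 283, giving log₂ n ≤ 2.3583 and n ≤ 5.128. The largest whole number is 5.

5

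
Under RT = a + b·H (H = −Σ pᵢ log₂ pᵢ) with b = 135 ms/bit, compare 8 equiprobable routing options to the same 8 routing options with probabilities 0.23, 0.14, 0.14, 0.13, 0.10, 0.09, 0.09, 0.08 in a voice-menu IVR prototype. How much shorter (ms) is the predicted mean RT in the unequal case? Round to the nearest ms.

12 ms

Equiprobable entropy H₀ = log₂ 8 = 3.0000 bits.
Skewed entropy H = −Σ pᵢ log₂ pᵢ = 2.9135 bits.
ΔRT = b·(H₀ − H) = 135 × 0.0865 = 11.67 ms.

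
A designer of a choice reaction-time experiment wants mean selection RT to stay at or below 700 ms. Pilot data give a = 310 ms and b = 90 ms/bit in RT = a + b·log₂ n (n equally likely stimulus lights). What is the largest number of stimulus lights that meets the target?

90·log₂ n ≤ 700 − 310 = 390, giving log₂ n ≤ 4.3333 and n ≤ 20.159. The largest whole number is 20.

20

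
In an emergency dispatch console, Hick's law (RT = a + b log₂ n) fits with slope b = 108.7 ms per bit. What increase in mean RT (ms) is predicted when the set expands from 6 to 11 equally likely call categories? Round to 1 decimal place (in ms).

ΔRT = (a + b log₂ n₂) − (a + b log₂ n₁) = b·(log₂ n₂ − log₂ n₁).
log₂(11) − log₂(6) = 3.4594 − 2.5850 = 0.8745.
ΔRT = 108.7 × 0.8745 = 95.055 ms.

95.1 ms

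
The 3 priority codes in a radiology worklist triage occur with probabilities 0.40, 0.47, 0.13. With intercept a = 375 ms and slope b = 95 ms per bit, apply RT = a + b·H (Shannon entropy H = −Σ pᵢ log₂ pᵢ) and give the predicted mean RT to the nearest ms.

510 ms

H = 0.40·log₂(1/0.40) + 0.47·log₂(1/0.47) + 0.13·log₂(1/0.13) = 1.4234 bits.
RT = 375 + 95 × 1.4234 = 510.22 ms.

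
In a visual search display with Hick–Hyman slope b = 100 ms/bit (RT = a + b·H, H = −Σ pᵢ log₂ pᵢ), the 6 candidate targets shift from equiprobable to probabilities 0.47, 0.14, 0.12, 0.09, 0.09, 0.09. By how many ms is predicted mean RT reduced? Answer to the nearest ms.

37 ms

The RT saving is b·ΔH. Equiprobable H₀ = log₂(6) = 2.5850 bits; with the given probabilities H = 2.2141 bits.
b·(H₀ − H) = 100 × (2.5850 − 2.2141) = 37.09 ms.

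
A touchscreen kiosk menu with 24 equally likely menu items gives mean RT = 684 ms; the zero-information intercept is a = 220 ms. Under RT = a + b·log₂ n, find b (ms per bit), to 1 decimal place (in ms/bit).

b = (684 − 220) / log₂(24) = 464 / 4.5850 = 101.200 ms/bit.

101.2 ms/bit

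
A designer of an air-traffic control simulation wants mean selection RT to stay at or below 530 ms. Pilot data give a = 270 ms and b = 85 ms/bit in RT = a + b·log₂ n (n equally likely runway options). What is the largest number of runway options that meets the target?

Information budget: (530 − 270)/85 = 3.0588 bits, so n ≤ 2^3.0588 = 8.333 → at most 8.

8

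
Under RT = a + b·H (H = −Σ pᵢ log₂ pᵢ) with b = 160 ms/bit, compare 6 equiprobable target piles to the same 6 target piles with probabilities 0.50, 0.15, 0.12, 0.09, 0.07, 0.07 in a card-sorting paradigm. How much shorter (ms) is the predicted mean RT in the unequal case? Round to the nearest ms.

The RT saving is b·ΔH. Equiprobable H₀ = log₂(6) = 2.5850 bits; with the given probabilities H = 2.1274 bits.
b·(H₀ − H) = 160 × (2.5850 − 2.1274) = 73.21 ms.

73 ms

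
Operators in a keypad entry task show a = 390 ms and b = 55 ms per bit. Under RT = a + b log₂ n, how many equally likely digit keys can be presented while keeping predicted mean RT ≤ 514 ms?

Set 390 + 55·log₂ n ≤ 514 → log₂ n ≤ (514 − 390)/55 = 2.2545.
So n ≤ 2^2.2545 = 4.772; the largest integer n is 4.

4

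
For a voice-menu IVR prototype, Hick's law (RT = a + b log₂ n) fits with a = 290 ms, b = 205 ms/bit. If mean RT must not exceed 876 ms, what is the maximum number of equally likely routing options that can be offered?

205·log₂ n ≤ 876 − 290 = 586, giving log₂ n ≤ 2.8585 and n ≤ 7.253. The largest whole number is 7.

7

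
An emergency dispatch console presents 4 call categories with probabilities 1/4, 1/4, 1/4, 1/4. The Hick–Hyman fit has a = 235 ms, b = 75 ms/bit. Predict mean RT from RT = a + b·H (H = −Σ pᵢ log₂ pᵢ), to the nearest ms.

385 ms

Each term −pᵢ log₂ pᵢ: 0.25·2 + 0.25·2 + 0.25·2 + 0.25·2; summed, H = 2.000 bits.
Mean RT = a + bH = 235 + 75·2.000 = 385.00 ms.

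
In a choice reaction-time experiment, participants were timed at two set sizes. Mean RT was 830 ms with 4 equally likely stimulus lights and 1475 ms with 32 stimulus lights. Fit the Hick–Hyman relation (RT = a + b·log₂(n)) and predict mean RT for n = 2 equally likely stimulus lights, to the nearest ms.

Solve the two-equation system in a and b:
  b = (1475 − 830) / (log₂ 32 − log₂ 4) = 645 / (5 − 2) = 215 ms/bit
  a = 830 − 215 × 2 = 400 ms
Then RT(2) = 400 + 215 × log₂ 2 = 400 + 215 × 1 ≈ 615.000 ms.

615 ms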